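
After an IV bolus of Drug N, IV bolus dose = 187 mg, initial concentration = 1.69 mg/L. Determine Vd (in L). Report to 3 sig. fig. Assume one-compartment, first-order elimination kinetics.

Vd = Dose / C₀ = 187.0 / 1.69 = 110.7 L

111 L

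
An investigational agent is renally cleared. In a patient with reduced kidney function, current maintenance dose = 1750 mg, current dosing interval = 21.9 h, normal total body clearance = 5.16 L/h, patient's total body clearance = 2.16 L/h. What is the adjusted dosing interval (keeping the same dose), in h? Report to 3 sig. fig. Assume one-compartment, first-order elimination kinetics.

To keep the same average steady-state level, dosing rate must scale with clearance.
CL ratio = 2.16 / 5.16 = 0.4186
New interval (same dose) = 21.9 / 0.4186 = 52.32 h

52.3 h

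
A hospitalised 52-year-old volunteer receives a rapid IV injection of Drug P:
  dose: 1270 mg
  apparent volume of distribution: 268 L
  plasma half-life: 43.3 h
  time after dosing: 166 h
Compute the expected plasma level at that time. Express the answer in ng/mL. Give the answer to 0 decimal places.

332 ng/mL

C₀ = Dose / Vd = 1270 / 268 = 4.739 mg/L
k = ln2 / t½ = 0.693147 / 43.3 = 0.01601 h⁻¹
C = C₀ · e^(−k·t) = 4.739 × e^(−0.01601 × 166)
  = 4.739 × 0.07011 = 0.3323 mg/L
Convert: 0.3323 mg/L × 1000 = 332.3 ng/mL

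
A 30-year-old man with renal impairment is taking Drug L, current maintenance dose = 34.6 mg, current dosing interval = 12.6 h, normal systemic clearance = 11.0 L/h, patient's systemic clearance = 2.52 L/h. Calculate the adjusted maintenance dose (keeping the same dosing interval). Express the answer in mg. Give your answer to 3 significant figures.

To keep the same average steady-state level, dosing rate must scale with clearance.
CL ratio = 2.52 / 11.0 = 0.2291
New dose (same interval) = 34.6 × 0.2291 = 7.927 mg

7.93 mg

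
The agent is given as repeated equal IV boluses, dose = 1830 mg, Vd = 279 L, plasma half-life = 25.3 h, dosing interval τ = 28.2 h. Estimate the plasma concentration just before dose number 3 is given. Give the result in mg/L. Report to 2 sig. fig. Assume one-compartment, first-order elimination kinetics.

C₀ per dose = Dose / Vd = 1830 / 279 = 6.559 mg/L
k = ln2 / t½ = 0.693147 / 25.3 = 0.02740 h⁻¹
Fraction remaining after one interval: r = e^(−kτ) = e^(−0.02740 × 28.2) = 0.4618
Before dose 3, 2 doses have been given (aged 1τ, 2τ).
C_trough = C₀ × (r + r²) = 6.559 × (0.4618 + 0.2133) = 4.428 mg/L

4.4 mg/L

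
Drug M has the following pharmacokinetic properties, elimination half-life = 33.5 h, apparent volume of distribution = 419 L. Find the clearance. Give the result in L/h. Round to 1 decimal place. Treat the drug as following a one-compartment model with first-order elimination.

8.7 L/h

k = ln2 / t½ = 0.693147 / 33.5 = 0.02069 h⁻¹
CL = k × Vd = 0.02069 × 419 = 8.669 L/h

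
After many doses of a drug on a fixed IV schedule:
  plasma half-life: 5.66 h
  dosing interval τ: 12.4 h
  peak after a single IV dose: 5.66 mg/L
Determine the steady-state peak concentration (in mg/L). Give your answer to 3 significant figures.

7.25 mg/L

k = ln2 / t½ = 0.693147 / 5.66 = 0.1225 h⁻¹
e^(−kτ) = e^(−0.1225 × 12.4) = 0.2189
Accumulation ratio R = 1 / (1 − e^(−kτ)) = 1 / (1 − 0.2189) = 1.280
Steady-state peak = C₀ × R = 5.66 × 1.280 = 7.245 mg/L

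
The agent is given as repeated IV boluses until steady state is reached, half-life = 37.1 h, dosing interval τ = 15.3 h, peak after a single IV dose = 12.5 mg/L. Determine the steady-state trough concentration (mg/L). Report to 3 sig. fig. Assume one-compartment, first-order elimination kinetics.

37.8 mg/L

k = ln2 / t½ = 0.693147 / 37.1 = 0.01868 h⁻¹
e^(−kτ) = e^(−0.01868 × 15.3) = 0.7514
Accumulation ratio R = 1 / (1 − e^(−kτ)) = 1 / (1 − 0.7514) = 4.023
Steady-state trough = C₀ × R × e^(−kτ) = 12.5 × 4.023 × 0.7514 = 37.79 mg/L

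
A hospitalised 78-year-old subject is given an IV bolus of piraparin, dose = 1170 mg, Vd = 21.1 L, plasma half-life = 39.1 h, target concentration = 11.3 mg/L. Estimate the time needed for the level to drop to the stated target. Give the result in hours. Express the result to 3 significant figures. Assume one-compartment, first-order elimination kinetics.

C₀ = Dose / Vd = 1170 / 21.1 = 55.45 mg/L
k = ln2 / t½ = 0.693147 / 39.1 = 0.01773 h⁻¹
t = ln(C₀ / C) / k = ln(55.45 / 11.3) / 0.01773
  = ln(4.907) / 0.01773 = 1.591 / 0.01773 = 89.73 h

89.7 h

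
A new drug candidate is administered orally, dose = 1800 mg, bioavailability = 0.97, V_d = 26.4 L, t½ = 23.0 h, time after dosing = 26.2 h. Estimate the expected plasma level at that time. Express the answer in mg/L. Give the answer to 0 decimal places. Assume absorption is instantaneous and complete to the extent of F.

Amount reaching circulation = F × Dose = 0.97 × 1800 = 1746 mg
C₀ = F·Dose / Vd = 1746 / 26.4 = 66.14 mg/L
k = ln2 / t½ = 0.693147 / 23.0 = 0.03014 h⁻¹
C = C₀ · e^(−k·t) = 66.14 × e^(−0.03014 × 26.2)
  = 66.14 × 0.4540 = 30.03 mg/L

30 mg/L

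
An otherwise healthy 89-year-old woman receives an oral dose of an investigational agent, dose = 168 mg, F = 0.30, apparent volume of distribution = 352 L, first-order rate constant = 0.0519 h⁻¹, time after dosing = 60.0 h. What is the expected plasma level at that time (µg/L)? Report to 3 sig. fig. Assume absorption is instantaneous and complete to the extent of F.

6.36 µg/L

Amount reaching circulation = F × Dose = 0.30 × 168.0 = 50.40 mg
C₀ = F·Dose / Vd = 50.40 / 352 = 0.1432 mg/L
C = C₀ · e^(−k·t) = 0.1432 × e^(−0.05190 × 60.0)
  = 0.1432 × 0.04442 = 0.006361 mg/L
Convert: 0.006361 mg/L × 1000 = 6.361 µg/L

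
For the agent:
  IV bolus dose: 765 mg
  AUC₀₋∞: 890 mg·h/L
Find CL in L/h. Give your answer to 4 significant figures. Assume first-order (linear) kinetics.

0.8596 L/h

CL = Dose / AUC = 765 / 890 = 0.8596 L/h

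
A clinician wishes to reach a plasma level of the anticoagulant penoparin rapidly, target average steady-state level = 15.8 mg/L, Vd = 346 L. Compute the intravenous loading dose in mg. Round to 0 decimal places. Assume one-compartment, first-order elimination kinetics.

LD = Css × Vd = 15.8 × 346 = 5467 mg

5467 mg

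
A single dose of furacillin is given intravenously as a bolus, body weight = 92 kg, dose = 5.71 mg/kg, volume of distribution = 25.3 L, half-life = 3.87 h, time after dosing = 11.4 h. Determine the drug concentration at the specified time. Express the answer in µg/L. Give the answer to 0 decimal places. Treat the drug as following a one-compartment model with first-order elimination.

2695 µg/L

Total dose = 5.71 × 92 = 525.3 mg
C₀ = Dose / Vd = 525.3 / 25.3 = 20.76 mg/L
k = ln2 / t½ = 0.693147 / 3.87 = 0.1791 h⁻¹
C = C₀ · e^(−k·t) = 20.76 × e^(−0.1791 × 11.4)
  = 20.76 × 0.1298 = 2.695 mg/L
Convert: 2.695 mg/L × 1000 = 2695 µg/L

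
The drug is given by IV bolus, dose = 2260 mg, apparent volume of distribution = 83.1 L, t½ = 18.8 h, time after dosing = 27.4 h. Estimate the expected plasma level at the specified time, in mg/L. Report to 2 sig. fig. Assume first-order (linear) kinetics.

9.9 mg/L

C₀ = Dose / Vd = 2260 / 83.1 = 27.20 mg/L
k = ln2 / t½ = 0.693147 / 18.8 = 0.03687 h⁻¹
C = C₀ · e^(−k·t) = 27.20 × e^(−0.03687 × 27.4)
  = 27.20 × 0.3641 = 9.904 mg/L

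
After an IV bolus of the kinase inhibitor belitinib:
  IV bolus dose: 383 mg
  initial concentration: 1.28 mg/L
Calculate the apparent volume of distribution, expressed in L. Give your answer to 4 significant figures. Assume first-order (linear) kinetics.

299.2 L

Vd = Dose / C₀ = 383.0 / 1.28 = 299.2 L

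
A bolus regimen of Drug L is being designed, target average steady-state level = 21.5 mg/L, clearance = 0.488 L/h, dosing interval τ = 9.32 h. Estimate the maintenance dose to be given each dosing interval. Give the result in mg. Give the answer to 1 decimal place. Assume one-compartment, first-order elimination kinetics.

97.8 mg

At steady state, Dose/τ = Css × CL.
Dose = Css × CL × τ = 21.5 × 0.4880 × 9.32 = 97.79 mg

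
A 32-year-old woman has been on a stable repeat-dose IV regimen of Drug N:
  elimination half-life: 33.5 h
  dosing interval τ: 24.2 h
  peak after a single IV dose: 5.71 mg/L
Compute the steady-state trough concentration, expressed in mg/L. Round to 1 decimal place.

k = ln2 / t½ = 0.693147 / 33.5 = 0.02069 h⁻¹
e^(−kτ) = e^(−0.02069 × 24.2) = 0.6061
Accumulation ratio R = 1 / (1 − e^(−kτ)) = 1 / (1 − 0.6061) = 2.539
Steady-state trough = C₀ × R × e^(−kτ) = 5.71 × 2.539 × 0.6061 = 8.787 mg/L

8.8 mg/L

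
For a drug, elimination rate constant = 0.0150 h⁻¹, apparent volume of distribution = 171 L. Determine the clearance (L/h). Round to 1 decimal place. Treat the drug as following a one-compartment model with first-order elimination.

2.6 L/h

CL = k × Vd = 0.0150 × 171 = 2.565 L/h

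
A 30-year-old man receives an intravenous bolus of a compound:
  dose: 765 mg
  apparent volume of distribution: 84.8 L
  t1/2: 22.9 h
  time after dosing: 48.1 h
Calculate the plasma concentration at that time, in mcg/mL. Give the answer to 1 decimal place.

C₀ = Dose / Vd = 765.0 / 84.8 = 9.021 mg/L
k = ln2 / t½ = 0.693147 / 22.9 = 0.03027 h⁻¹
C = C₀ · e^(−k·t) = 9.021 × e^(−0.03027 × 48.1)
  = 9.021 × 0.2332 = 2.104 mg/L
(2.104 mg/L = 2.104 mcg/mL)

2.1 mcg/mL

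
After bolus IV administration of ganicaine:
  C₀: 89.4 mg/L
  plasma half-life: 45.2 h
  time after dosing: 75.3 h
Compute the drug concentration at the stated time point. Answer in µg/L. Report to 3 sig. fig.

k = ln2 / t½ = 0.693147 / 45.2 = 0.01534 h⁻¹
C = C₀ · e^(−k·t) = 89.40 × e^(−0.01534 × 75.3)
  = 89.40 × 0.3150 = 28.16 mg/L
Convert: 28.16 mg/L × 1000 = 28160 µg/L

28200 µg/L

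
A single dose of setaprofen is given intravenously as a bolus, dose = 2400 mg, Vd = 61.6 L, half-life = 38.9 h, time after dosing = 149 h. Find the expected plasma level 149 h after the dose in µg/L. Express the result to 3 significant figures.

C₀ = Dose / Vd = 2400 / 61.6 = 38.96 mg/L
k = ln2 / t½ = 0.693147 / 38.9 = 0.01782 h⁻¹
C = C₀ · e^(−k·t) = 38.96 × e^(−0.01782 × 149)
  = 38.96 × 0.07029 = 2.738 mg/L
Convert: 2.738 mg/L × 1000 = 2738 µg/L

2740 µg/L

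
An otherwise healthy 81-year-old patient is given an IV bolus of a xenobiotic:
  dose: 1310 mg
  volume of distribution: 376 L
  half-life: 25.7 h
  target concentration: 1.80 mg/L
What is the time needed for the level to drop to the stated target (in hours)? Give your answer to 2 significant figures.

24 h

C₀ = Dose / Vd = 1310 / 376 = 3.484 mg/L
k = ln2 / t½ = 0.693147 / 25.7 = 0.02697 h⁻¹
t = ln(C₀ / C) / k = ln(3.484 / 1.80) / 0.02697
  = ln(1.936) / 0.02697 = 0.6606 / 0.02697 = 24.49 h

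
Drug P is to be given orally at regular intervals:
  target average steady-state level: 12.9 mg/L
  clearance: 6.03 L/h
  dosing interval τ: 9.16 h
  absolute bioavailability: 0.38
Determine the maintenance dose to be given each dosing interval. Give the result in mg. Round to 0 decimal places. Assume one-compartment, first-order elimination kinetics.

At steady state, F × (Dose/τ) = Css × CL.
Dose = Css × CL × τ / F = 12.9 × 6.030 × 9.16 / 0.38 = 1875 mg

1875 mg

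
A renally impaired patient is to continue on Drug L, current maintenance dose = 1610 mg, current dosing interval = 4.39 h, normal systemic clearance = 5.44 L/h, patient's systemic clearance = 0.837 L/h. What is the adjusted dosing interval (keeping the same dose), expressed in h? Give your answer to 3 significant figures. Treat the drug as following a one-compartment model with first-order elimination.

28.5 h

To keep the same average steady-state level, dosing rate must scale with clearance.
CL ratio = 0.837 / 5.44 = 0.1539
New interval (same dose) = 4.39 / 0.1539 = 28.53 h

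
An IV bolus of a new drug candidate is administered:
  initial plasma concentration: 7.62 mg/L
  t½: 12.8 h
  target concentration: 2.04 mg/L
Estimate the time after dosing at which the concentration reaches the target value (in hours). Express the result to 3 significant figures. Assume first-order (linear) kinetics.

k = ln2 / t½ = 0.693147 / 12.8 = 0.05415 h⁻¹
t = ln(C₀ / C) / k = ln(7.620 / 2.04) / 0.05415
  = ln(3.735) / 0.05415 = 1.318 / 0.05415 = 24.34 h

24.3 h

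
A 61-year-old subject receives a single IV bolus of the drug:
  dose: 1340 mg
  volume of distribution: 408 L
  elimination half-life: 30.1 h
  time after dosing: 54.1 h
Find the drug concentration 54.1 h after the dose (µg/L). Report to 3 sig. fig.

945 µg/L

C₀ = Dose / Vd = 1340 / 408 = 3.284 mg/L
k = ln2 / t½ = 0.693147 / 30.1 = 0.02303 h⁻¹
C = C₀ · e^(−k·t) = 3.284 × e^(−0.02303 × 54.1)
  = 3.284 × 0.2877 = 0.9448 mg/L
Convert: 0.9448 mg/L × 1000 = 944.8 µg/L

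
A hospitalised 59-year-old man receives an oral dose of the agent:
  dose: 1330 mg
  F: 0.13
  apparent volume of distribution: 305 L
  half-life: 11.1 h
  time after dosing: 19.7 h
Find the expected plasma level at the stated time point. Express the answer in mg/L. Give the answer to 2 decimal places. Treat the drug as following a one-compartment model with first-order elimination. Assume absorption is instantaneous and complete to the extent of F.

0.17 mg/L

Amount reaching circulation = F × Dose = 0.13 × 1330 = 172.9 mg
C₀ = F·Dose / Vd = 172.9 / 305 = 0.5669 mg/L
k = ln2 / t½ = 0.693147 / 11.1 = 0.06245 h⁻¹
C = C₀ · e^(−k·t) = 0.5669 × e^(−0.06245 × 19.7)
  = 0.5669 × 0.2922 = 0.1656 mg/L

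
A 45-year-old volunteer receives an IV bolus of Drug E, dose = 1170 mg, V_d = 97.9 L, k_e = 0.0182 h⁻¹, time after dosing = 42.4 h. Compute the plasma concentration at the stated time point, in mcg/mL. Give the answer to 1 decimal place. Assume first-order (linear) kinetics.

C₀ = Dose / Vd = 1170 / 97.9 = 11.95 mg/L
C = C₀ · e^(−k·t) = 11.95 × e^(−0.01820 × 42.4)
  = 11.95 × 0.4622 = 5.523 mg/L
(5.523 mg/L = 5.523 mcg/mL)

5.5 mcg/mL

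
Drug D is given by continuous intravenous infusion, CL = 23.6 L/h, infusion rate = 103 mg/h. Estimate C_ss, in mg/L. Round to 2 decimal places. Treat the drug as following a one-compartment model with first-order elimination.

4.36 mg/L

At steady state Css = R₀ / CL = 103 / 23.60 = 4.364 mg/L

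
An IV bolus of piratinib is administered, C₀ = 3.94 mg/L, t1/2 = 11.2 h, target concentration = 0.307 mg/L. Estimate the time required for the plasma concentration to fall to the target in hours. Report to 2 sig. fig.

k = ln2 / t½ = 0.693147 / 11.2 = 0.06189 h⁻¹
t = ln(C₀ / C) / k = ln(3.940 / 0.307) / 0.06189
  = ln(12.83) / 0.06189 = 2.552 / 0.06189 = 41.23 h

41 h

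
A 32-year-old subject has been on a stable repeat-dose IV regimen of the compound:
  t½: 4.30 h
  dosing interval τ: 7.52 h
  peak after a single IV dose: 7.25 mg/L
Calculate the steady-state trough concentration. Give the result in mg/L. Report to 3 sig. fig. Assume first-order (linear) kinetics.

k = ln2 / t½ = 0.693147 / 4.30 = 0.1612 h⁻¹
e^(−kτ) = e^(−0.1612 × 7.52) = 0.2975
Accumulation ratio R = 1 / (1 − e^(−kτ)) = 1 / (1 − 0.2975) = 1.423
Steady-state trough = C₀ × R × e^(−kτ) = 7.25 × 1.423 × 0.2975 = 3.069 mg/L

3.07 mg/L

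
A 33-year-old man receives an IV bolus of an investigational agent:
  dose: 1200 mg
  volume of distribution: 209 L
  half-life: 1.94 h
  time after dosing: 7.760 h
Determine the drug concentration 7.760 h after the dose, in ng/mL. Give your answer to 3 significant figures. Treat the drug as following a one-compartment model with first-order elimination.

C₀ = Dose / Vd = 1200 / 209 = 5.742 mg/L
k = ln2 / t½ = 0.693147 / 1.94 = 0.3573 h⁻¹
t / t½ = 7.760 / 1.94 = 4 half-lives
C = C₀ × (1/2)^4 = 5.742 × 0.06250 = 0.3589 mg/L
Convert: 0.3589 mg/L × 1000 = 358.9 ng/mL

359 ng/mL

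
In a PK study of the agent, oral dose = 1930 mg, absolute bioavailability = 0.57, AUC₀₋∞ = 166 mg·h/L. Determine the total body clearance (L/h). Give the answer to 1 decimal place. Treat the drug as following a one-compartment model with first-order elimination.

6.6 L/h

CL = F·Dose / AUC = 0.57 × 1930 / 166 = 6.627 L/h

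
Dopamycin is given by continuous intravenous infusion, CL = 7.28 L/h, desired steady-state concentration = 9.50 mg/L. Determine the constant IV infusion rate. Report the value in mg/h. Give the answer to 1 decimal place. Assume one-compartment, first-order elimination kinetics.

69.2 mg/h

At steady state, infusion rate R₀ = Css × CL = 9.50 × 7.280 = 69.16 mg/h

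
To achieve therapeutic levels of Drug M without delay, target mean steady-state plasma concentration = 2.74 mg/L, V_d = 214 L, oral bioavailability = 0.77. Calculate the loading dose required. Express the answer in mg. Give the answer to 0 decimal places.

LD = Css × Vd / F = 2.74 × 214 / 0.77 = 761.5 mg

762 mg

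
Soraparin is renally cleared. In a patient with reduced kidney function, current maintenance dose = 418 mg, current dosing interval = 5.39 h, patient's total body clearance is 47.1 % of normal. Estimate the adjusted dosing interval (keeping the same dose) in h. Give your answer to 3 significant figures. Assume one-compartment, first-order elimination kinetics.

11.4 h

To keep the same average steady-state level, dosing rate must scale with clearance.
CL ratio = 47.1 / 100 = 0.4710
New interval (same dose) = 5.39 / 0.4710 = 11.44 h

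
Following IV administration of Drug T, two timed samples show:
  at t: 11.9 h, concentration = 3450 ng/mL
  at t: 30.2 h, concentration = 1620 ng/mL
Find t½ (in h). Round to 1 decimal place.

16.8 h

k = ln(C₁/C₂) / (t₂ − t₁) = ln(3450/1620) / (30.2 − 11.9)
  = 0.7559 / 18.30 = 0.04131 h⁻¹
t½ = ln2 / k = 0.693147 / 0.04131 = 16.78 h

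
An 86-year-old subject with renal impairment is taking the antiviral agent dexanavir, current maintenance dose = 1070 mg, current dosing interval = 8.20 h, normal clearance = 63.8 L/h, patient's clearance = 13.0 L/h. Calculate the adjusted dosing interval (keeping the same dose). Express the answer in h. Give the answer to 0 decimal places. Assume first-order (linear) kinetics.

To keep the same average steady-state level, dosing rate must scale with clearance.
CL ratio = 13.0 / 63.8 = 0.2038
New interval (same dose) = 8.20 / 0.2038 = 40.24 h

40 h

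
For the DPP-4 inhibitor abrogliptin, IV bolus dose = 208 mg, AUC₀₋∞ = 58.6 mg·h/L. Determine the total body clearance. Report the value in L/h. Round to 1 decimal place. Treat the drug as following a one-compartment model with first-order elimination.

3.5 L/h

CL = Dose / AUC = 208 / 58.6 = 3.549 L/h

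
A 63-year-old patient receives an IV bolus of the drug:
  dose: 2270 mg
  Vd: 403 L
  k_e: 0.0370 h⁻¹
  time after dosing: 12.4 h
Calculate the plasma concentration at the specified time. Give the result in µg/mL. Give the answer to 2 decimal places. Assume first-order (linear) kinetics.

C₀ = Dose / Vd = 2270 / 403 = 5.633 mg/L
C = C₀ · e^(−k·t) = 5.633 × e^(−0.03700 × 12.4)
  = 5.633 × 0.6320 = 3.560 mg/L
(3.560 mg/L = 3.560 µg/mL)

3.56 µg/mL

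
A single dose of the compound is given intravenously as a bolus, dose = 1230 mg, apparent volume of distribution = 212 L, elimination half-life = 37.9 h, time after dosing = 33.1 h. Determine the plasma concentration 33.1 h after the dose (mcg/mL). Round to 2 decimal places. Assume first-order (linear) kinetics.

C₀ = Dose / Vd = 1230 / 212 = 5.802 mg/L
k = ln2 / t½ = 0.693147 / 37.9 = 0.01829 h⁻¹
C = C₀ · e^(−k·t) = 5.802 × e^(−0.01829 × 33.1)
  = 5.802 × 0.5459 = 3.167 mg/L
(3.167 mg/L = 3.167 mcg/mL)

3.17 mcg/mL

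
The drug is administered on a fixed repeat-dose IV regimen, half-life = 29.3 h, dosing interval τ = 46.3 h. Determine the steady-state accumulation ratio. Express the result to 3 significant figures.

k = ln2 / t½ = 0.693147 / 29.3 = 0.02366 h⁻¹
e^(−kτ) = e^(−0.02366 × 46.3) = 0.3344
Accumulation ratio R = 1 / (1 − e^(−kτ)) = 1 / (1 − 0.3344) = 1.502

1.50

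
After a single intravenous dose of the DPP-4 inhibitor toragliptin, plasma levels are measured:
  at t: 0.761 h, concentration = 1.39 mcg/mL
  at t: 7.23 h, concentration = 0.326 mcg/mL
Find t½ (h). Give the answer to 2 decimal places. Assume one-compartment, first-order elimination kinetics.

k = ln(C₁/C₂) / (t₂ − t₁) = ln(1.39/0.326) / (7.23 − 0.761)
  = 1.450 / 6.469 = 0.2241 h⁻¹
t½ = ln2 / k = 0.693147 / 0.2241 = 3.093 h

3.09 h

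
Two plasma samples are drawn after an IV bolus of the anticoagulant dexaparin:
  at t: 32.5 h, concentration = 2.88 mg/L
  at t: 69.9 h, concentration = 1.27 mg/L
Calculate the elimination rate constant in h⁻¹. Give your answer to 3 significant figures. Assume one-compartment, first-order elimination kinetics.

0.0219 h⁻¹

k = ln(C₁/C₂) / (t₂ − t₁) = ln(2.88/1.27) / (69.9 − 32.5)
  = 0.8188 / 37.40 = 0.02189 h⁻¹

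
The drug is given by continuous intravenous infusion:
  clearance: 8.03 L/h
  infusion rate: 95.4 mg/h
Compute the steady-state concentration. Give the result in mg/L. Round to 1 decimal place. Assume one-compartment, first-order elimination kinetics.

At steady state Css = R₀ / CL = 95.4 / 8.030 = 11.88 mg/L

11.9 mg/L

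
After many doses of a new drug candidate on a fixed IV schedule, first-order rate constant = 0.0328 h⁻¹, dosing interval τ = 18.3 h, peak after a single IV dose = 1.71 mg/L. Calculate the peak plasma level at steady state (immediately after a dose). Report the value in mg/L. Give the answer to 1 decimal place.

e^(−kτ) = e^(−0.03280 × 18.3) = 0.5487
Accumulation ratio R = 1 / (1 − e^(−kτ)) = 1 / (1 − 0.5487) = 2.216
Steady-state peak = C₀ × R = 1.71 × 2.216 = 3.789 mg/L

3.8 mg/L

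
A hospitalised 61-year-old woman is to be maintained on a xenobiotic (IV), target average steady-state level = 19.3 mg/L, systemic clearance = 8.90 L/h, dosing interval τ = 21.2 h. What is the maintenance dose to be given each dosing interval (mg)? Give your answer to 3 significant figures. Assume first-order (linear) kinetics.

3640 mg

At steady state, Dose/τ = Css × CL.
Dose = Css × CL × τ = 19.3 × 8.900 × 21.2 = 3642 mg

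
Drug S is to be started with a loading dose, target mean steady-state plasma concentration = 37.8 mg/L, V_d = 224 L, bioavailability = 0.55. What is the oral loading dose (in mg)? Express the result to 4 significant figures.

LD = Css × Vd / F = 37.8 × 224 / 0.55 = 15390 mg

15390 mg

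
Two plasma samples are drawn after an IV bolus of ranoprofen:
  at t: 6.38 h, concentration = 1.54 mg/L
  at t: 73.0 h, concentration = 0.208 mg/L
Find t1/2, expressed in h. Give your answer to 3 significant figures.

k = ln(C₁/C₂) / (t₂ − t₁) = ln(1.54/0.208) / (73.0 − 6.38)
  = 2.002 / 66.62 = 0.03005 h⁻¹
t½ = ln2 / k = 0.693147 / 0.03005 = 23.07 h

23.1 h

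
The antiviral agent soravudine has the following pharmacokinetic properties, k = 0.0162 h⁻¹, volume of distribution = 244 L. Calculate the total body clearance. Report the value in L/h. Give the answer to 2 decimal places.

CL = k × Vd = 0.0162 × 244 = 3.953 L/h

3.95 L/h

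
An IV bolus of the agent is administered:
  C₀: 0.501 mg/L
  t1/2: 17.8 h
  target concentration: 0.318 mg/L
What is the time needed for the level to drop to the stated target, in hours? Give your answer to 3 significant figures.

k = ln2 / t½ = 0.693147 / 17.8 = 0.03894 h⁻¹
t = ln(C₀ / C) / k = ln(0.5010 / 0.318) / 0.03894
  = ln(1.575) / 0.03894 = 0.4543 / 0.03894 = 11.67 h

11.7 h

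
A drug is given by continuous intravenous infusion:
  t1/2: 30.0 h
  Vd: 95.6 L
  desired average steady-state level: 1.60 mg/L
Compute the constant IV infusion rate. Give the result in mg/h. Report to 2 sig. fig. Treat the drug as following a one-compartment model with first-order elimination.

k = ln2 / t½ = 0.693147 / 30.0 = 0.02310 h⁻¹
CL = k × Vd = 0.02310 × 95.6 = 2.208 L/h
At steady state, infusion rate R₀ = Css × CL = 1.60 × 2.208 = 3.533 mg/h

3.5 mg/h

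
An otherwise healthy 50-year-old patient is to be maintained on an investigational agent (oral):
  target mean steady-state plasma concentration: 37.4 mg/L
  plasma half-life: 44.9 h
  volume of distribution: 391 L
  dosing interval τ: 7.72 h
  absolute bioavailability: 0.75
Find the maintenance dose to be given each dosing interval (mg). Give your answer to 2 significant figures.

k = ln2 / t½ = 0.693147 / 44.9 = 0.01544 h⁻¹
CL = k × Vd = 0.01544 × 391 = 6.037 L/h
At steady state, F × (Dose/τ) = Css × CL.
Dose = Css × CL × τ / F = 37.4 × 6.037 × 7.72 / 0.75 = 2324 mg

2300 mg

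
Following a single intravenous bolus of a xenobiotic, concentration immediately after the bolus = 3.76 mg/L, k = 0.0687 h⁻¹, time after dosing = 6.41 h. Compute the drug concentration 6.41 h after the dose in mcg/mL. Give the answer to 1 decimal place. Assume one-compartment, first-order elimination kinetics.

C = C₀ · e^(−k·t) = 3.760 × e^(−0.06870 × 6.41)
  = 3.760 × 0.6438 = 2.421 mg/L
(2.421 mg/L = 2.421 mcg/mL)

2.4 mcg/mL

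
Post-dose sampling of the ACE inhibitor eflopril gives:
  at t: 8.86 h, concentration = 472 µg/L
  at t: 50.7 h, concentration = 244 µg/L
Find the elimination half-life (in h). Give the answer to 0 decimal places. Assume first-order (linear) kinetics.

k = ln(C₁/C₂) / (t₂ − t₁) = ln(472/244) / (50.7 − 8.86)
  = 0.6598 / 41.84 = 0.01577 h⁻¹
t½ = ln2 / k = 0.693147 / 0.01577 = 43.95 h

44 h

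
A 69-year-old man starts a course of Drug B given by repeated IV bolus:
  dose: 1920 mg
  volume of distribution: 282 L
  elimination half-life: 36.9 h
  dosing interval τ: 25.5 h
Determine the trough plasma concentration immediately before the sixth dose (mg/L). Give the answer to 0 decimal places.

C₀ per dose = Dose / Vd = 1920 / 282 = 6.809 mg/L
k = ln2 / t½ = 0.693147 / 36.9 = 0.01878 h⁻¹
Fraction remaining after one interval: r = e^(−kτ) = e^(−0.01878 × 25.5) = 0.6195
Before dose 6, 5 doses have been given (aged 1τ, 2τ, 3τ, 4τ, 5τ).
C_trough = C₀ × (r + r² + … + r^5) = C₀ × r(1−r^5)/(1−r)
        = 6.809 × 0.6195 × (1 − 0.09124) / (1 − 0.6195) = 10.07 mg/L

10 mg/L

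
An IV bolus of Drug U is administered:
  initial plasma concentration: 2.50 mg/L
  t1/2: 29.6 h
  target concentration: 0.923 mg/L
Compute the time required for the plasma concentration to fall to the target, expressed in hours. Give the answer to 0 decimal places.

k = ln2 / t½ = 0.693147 / 29.6 = 0.02342 h⁻¹
t = ln(C₀ / C) / k = ln(2.500 / 0.923) / 0.02342
  = ln(2.709) / 0.02342 = 0.9966 / 0.02342 = 42.55 h

43 h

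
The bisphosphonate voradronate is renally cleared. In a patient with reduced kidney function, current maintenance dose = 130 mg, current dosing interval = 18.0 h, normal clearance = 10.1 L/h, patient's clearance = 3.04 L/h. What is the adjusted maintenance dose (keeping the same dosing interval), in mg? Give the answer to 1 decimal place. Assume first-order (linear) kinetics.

39.1 mg

To keep the same average steady-state level, dosing rate must scale with clearance.
CL ratio = 3.04 / 10.1 = 0.3010
New dose (same interval) = 130 × 0.3010 = 39.13 mg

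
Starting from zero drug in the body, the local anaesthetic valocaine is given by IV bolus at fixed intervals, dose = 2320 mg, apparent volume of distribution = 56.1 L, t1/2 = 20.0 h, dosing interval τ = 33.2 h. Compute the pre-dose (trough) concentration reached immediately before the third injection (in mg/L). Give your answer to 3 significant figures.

17.2 mg/L

C₀ per dose = Dose / Vd = 2320 / 56.1 = 41.35 mg/L
k = ln2 / t½ = 0.693147 / 20.0 = 0.03466 h⁻¹
Fraction remaining after one interval: r = e^(−kτ) = e^(−0.03466 × 33.2) = 0.3164
Before dose 3, 2 doses have been given (aged 1τ, 2τ).
C_trough = C₀ × (r + r²) = 41.35 × (0.3164 + 0.1001) = 17.22 mg/L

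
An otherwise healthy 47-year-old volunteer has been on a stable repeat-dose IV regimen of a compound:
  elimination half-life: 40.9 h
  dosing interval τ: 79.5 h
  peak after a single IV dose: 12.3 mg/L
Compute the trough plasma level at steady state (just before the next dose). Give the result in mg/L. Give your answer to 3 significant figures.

k = ln2 / t½ = 0.693147 / 40.9 = 0.01695 h⁻¹
e^(−kτ) = e^(−0.01695 × 79.5) = 0.2599
Accumulation ratio R = 1 / (1 − e^(−kτ)) = 1 / (1 − 0.2599) = 1.351
Steady-state trough = C₀ × R × e^(−kτ) = 12.3 × 1.351 × 0.2599 = 4.319 mg/L

4.32 mg/L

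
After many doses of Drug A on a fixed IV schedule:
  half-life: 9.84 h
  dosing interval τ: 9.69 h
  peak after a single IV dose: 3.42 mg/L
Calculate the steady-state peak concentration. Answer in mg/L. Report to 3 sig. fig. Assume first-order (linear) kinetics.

k = ln2 / t½ = 0.693147 / 9.84 = 0.07044 h⁻¹
e^(−kτ) = e^(−0.07044 × 9.69) = 0.5053
Accumulation ratio R = 1 / (1 − e^(−kτ)) = 1 / (1 − 0.5053) = 2.021
Steady-state peak = C₀ × R = 3.42 × 2.021 = 6.912 mg/L

6.91 mg/L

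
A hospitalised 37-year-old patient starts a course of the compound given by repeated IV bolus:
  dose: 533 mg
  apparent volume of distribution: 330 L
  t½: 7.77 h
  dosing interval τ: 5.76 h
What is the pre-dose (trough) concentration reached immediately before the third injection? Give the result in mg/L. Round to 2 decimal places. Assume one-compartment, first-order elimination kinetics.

C₀ per dose = Dose / Vd = 533 / 330 = 1.615 mg/L
k = ln2 / t½ = 0.693147 / 7.77 = 0.08921 h⁻¹
Fraction remaining after one interval: r = e^(−kτ) = e^(−0.08921 × 5.76) = 0.5982
Before dose 3, 2 doses have been given (aged 1τ, 2τ).
C_trough = C₀ × (r + r²) = 1.615 × (0.5982 + 0.3578) = 1.544 mg/L

1.54 mg/L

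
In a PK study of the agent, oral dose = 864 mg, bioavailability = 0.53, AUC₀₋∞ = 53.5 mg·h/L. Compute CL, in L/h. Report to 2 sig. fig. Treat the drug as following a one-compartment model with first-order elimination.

CL = F·Dose / AUC = 0.53 × 864 / 53.5 = 8.559 L/h

8.6 L/h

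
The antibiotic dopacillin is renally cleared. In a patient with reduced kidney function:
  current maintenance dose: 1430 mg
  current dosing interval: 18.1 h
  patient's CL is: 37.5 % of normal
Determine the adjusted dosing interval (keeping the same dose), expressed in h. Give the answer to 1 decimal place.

48.3 h

To keep the same average steady-state level, dosing rate must scale with clearance.
CL ratio = 37.5 / 100 = 0.3750
New interval (same dose) = 18.1 / 0.3750 = 48.27 h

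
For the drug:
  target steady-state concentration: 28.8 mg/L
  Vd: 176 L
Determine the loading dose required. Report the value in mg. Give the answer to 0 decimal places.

LD = Css × Vd = 28.8 × 176 = 5069 mg

5069 mg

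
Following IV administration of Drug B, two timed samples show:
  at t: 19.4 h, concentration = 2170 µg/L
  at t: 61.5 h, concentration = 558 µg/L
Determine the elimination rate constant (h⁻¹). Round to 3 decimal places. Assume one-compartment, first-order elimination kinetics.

0.032 h⁻¹

k = ln(C₁/C₂) / (t₂ − t₁) = ln(2170/558) / (61.5 − 19.4)
  = 1.358 / 42.10 = 0.03226 h⁻¹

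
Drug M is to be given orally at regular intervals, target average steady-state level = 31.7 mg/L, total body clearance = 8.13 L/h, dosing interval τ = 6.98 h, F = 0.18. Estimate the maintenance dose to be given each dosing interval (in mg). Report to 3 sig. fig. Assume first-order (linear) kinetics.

9990 mg

At steady state, F × (Dose/τ) = Css × CL.
Dose = Css × CL × τ / F = 31.7 × 8.130 × 6.98 / 0.18 = 9994 mg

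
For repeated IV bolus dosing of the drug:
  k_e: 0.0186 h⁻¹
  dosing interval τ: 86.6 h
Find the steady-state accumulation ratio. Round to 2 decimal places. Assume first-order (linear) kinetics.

e^(−kτ) = e^(−0.01860 × 86.6) = 0.1997
Accumulation ratio R = 1 / (1 − e^(−kτ)) = 1 / (1 − 0.1997) = 1.250

1.25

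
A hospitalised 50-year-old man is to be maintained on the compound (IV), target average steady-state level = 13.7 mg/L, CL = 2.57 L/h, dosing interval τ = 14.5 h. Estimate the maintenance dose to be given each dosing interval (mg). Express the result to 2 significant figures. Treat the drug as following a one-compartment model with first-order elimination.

510 mg

At steady state, Dose/τ = Css × CL.
Dose = Css × CL × τ = 13.7 × 2.570 × 14.5 = 510.5 mg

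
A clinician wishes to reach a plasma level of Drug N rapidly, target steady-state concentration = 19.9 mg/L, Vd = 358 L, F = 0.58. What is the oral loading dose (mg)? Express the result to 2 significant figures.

LD = Css × Vd / F = 19.9 × 358 / 0.58 = 12280 mg

12000 mg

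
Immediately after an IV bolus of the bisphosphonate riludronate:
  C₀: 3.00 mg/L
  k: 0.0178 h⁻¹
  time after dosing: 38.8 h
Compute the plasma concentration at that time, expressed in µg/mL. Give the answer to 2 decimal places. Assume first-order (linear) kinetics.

C = C₀ · e^(−k·t) = 3.000 × e^(−0.01780 × 38.8)
  = 3.000 × 0.5013 = 1.504 mg/L
(1.504 mg/L = 1.504 µg/mL)

1.50 µg/mL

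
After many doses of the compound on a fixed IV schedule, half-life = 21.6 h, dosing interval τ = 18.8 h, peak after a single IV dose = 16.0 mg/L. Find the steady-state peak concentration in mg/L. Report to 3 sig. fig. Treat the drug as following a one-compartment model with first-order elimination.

35.3 mg/L

k = ln2 / t½ = 0.693147 / 21.6 = 0.03209 h⁻¹
e^(−kτ) = e^(−0.03209 × 18.8) = 0.5470
Accumulation ratio R = 1 / (1 − e^(−kτ)) = 1 / (1 − 0.5470) = 2.208
Steady-state peak = C₀ × R = 16.0 × 2.208 = 35.33 mg/L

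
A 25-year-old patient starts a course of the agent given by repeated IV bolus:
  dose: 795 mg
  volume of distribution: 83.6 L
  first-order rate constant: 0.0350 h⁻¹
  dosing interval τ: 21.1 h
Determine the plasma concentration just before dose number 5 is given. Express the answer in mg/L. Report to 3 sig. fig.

8.25 mg/L

C₀ per dose = Dose / Vd = 795 / 83.6 = 9.510 mg/L
Fraction remaining after one interval: r = e^(−kτ) = e^(−0.03500 × 21.1) = 0.4778
Before dose 5, 4 doses have been given (aged 1τ, 2τ, 3τ, 4τ).
C_trough = C₀ × (r + r² + … + r^4) = C₀ × r(1−r^4)/(1−r)
        = 9.510 × 0.4778 × (1 − 0.05212) / (1 − 0.4778) = 8.248 mg/L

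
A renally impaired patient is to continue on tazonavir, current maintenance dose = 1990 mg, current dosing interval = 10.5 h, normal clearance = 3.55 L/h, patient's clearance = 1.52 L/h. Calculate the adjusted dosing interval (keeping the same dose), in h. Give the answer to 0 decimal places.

To keep the same average steady-state level, dosing rate must scale with clearance.
CL ratio = 1.52 / 3.55 = 0.4282
New interval (same dose) = 10.5 / 0.4282 = 24.52 h

25 h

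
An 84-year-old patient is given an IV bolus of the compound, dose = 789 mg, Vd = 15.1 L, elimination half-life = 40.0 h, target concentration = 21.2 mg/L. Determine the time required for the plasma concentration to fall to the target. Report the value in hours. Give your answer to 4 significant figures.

C₀ = Dose / Vd = 789.0 / 15.1 = 52.25 mg/L
k = ln2 / t½ = 0.693147 / 40.0 = 0.01733 h⁻¹
t = ln(C₀ / C) / k = ln(52.25 / 21.2) / 0.01733
  = ln(2.465) / 0.01733 = 0.9022 / 0.01733 = 52.06 h

52.06 h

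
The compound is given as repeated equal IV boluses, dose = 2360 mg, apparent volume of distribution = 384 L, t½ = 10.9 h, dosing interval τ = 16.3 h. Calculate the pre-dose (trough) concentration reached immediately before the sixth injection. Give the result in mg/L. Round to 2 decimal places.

3.36 mg/L

C₀ per dose = Dose / Vd = 2360 / 384 = 6.146 mg/L
k = ln2 / t½ = 0.693147 / 10.9 = 0.06359 h⁻¹
Fraction remaining after one interval: r = e^(−kτ) = e^(−0.06359 × 16.3) = 0.3547
Before dose 6, 5 doses have been given (aged 1τ, 2τ, 3τ, 4τ, 5τ).
C_trough = C₀ × (r + r² + … + r^5) = C₀ × r(1−r^5)/(1−r)
        = 6.146 × 0.3547 × (1 − 0.005614) / (1 − 0.3547) = 3.359 mg/L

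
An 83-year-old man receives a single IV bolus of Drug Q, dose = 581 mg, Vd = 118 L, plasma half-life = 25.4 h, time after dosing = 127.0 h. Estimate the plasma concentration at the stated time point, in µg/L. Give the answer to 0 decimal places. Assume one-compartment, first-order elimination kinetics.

C₀ = Dose / Vd = 581.0 / 118 = 4.924 mg/L
k = ln2 / t½ = 0.693147 / 25.4 = 0.02729 h⁻¹
t / t½ = 127.0 / 25.4 = 5 half-lives
C = C₀ × (1/2)^5 = 4.924 × 0.03125 = 0.1539 mg/L
Convert: 0.1539 mg/L × 1000 = 153.9 µg/L

154 µg/L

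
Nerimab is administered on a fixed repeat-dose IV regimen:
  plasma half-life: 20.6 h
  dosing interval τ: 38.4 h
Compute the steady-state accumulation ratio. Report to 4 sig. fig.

1.379

k = ln2 / t½ = 0.693147 / 20.6 = 0.03365 h⁻¹
e^(−kτ) = e^(−0.03365 × 38.4) = 0.2747
Accumulation ratio R = 1 / (1 − e^(−kτ)) = 1 / (1 − 0.2747) = 1.379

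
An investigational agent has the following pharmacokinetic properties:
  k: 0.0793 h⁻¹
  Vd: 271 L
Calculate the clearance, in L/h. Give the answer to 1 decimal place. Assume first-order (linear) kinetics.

CL = k × Vd = 0.0793 × 271 = 21.49 L/h

21.5 L/h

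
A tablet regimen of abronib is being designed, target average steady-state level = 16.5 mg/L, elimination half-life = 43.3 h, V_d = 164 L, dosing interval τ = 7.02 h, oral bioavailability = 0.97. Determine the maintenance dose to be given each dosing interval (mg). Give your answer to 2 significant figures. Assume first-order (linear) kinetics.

310 mg

k = ln2 / t½ = 0.693147 / 43.3 = 0.01601 h⁻¹
CL = k × Vd = 0.01601 × 164 = 2.626 L/h
At steady state, F × (Dose/τ) = Css × CL.
Dose = Css × CL × τ / F = 16.5 × 2.626 × 7.02 / 0.97 = 313.6 mg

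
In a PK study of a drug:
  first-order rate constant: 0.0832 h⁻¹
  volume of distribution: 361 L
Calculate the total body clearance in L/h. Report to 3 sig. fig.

30.0 L/h

CL = k × Vd = 0.0832 × 361 = 30.04 L/h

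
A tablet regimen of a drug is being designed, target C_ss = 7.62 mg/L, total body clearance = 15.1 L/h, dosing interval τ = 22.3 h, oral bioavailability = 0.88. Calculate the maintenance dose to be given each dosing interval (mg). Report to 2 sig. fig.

At steady state, F × (Dose/τ) = Css × CL.
Dose = Css × CL × τ / F = 7.62 × 15.10 × 22.3 / 0.88 = 2916 mg

2900 mg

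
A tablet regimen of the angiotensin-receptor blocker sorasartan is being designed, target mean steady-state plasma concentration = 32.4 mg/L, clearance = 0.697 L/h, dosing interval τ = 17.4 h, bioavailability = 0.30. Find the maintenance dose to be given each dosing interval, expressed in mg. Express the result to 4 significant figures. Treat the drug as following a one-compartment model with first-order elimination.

At steady state, F × (Dose/τ) = Css × CL.
Dose = Css × CL × τ / F = 32.4 × 0.6970 × 17.4 / 0.30 = 1310 mg

1310 mg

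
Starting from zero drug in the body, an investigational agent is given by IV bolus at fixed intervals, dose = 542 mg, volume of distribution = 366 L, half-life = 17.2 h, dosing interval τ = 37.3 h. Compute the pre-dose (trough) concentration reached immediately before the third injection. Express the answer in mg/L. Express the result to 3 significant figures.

C₀ per dose = Dose / Vd = 542 / 366 = 1.481 mg/L
k = ln2 / t½ = 0.693147 / 17.2 = 0.04030 h⁻¹
Fraction remaining after one interval: r = e^(−kτ) = e^(−0.04030 × 37.3) = 0.2224
Before dose 3, 2 doses have been given (aged 1τ, 2τ).
C_trough = C₀ × (r + r²) = 1.481 × (0.2224 + 0.04946) = 0.4026 mg/L

0.403 mg/L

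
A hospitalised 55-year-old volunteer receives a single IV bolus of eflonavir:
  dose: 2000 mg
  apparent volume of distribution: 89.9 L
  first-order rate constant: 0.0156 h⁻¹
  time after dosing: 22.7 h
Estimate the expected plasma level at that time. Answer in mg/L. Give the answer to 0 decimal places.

C₀ = Dose / Vd = 2000 / 89.9 = 22.25 mg/L
C = C₀ · e^(−k·t) = 22.25 × e^(−0.01560 × 22.7)
  = 22.25 × 0.7018 = 15.62 mg/L

16 mg/L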